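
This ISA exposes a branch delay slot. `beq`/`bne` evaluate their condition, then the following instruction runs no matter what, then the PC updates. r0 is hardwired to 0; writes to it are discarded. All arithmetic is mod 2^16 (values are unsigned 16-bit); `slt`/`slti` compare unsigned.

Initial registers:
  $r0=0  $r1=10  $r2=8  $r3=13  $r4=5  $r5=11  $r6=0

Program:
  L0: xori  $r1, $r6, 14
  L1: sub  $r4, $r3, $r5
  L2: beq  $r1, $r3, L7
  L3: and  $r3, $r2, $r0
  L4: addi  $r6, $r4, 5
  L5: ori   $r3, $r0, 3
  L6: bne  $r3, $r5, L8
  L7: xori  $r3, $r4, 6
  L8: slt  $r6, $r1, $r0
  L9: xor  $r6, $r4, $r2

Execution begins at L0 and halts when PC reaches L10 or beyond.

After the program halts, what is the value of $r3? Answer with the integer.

PC=0  xori  $r1, $r6, 14     | $r0=0 $r1=14 $r2=8 $r3=13 $r4=5 $r5=11 $r6=0
PC=1  sub  $r4, $r3, $r5     | $r0=0 $r1=14 $r2=8 $r3=13 $r4=2 $r5=11 $r6=0
PC=2  beq  $r1, $r3, L7      | $r0=0 $r1=14 $r2=8 $r3=13 $r4=2 $r5=11 $r6=0  [not taken]
PC=3  and  $r3, $r2, $r0     | $r0=0 $r1=14 $r2=8 $r3=0 $r4=2 $r5=11 $r6=0
PC=4  addi  $r6, $r4, 5      | $r0=0 $r1=14 $r2=8 $r3=0 $r4=2 $r5=11 $r6=7
PC=5  ori   $r3, $r0, 3      | $r0=0 $r1=14 $r2=8 $r3=3 $r4=2 $r5=11 $r6=7
PC=6  bne  $r3, $r5, L8      | $r0=0 $r1=14 $r2=8 $r3=3 $r4=2 $r5=11 $r6=7  [TAKEN]
PC=7  xori  $r3, $r4, 6      | $r0=0 $r1=14 $r2=8 $r3=4 $r4=2 $r5=11 $r6=7
PC=8  slt  $r6, $r1, $r0     | $r0=0 $r1=14 $r2=8 $r3=4 $r4=2 $r5=11 $r6=0
PC=9  xor  $r6, $r4, $r2     | $r0=0 $r1=14 $r2=8 $r3=4 $r4=2 $r5=11 $r6=10

4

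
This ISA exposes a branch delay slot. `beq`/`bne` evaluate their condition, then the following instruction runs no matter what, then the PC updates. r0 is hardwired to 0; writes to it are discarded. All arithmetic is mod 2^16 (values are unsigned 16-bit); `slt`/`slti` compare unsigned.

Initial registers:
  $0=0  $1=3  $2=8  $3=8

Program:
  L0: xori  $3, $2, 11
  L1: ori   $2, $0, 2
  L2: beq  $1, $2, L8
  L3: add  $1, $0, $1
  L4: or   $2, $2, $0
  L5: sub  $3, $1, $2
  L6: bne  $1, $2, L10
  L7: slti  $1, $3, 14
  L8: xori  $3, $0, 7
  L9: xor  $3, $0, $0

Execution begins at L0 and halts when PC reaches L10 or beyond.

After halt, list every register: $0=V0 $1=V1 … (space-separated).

#0 xori  $3, $2, 11 ; 0/3/8/3
#1 ori   $2, $0, 2 ; 0/3/2/3
#2 beq  $1, $2, L8 ; 0/3/2/3 ; →fallthru
#3 add  $1, $0, $1 ; 0/3/2/3
#4 or   $2, $2, $0 ; 0/3/2/3
#5 sub  $3, $1, $2 ; 0/3/2/1
#6 bne  $1, $2, L10 ; 0/3/2/1 ; →target
#7 slti  $1, $3, 14 ; 0/1/2/1

$0=0 $1=1 $2=2 $3=1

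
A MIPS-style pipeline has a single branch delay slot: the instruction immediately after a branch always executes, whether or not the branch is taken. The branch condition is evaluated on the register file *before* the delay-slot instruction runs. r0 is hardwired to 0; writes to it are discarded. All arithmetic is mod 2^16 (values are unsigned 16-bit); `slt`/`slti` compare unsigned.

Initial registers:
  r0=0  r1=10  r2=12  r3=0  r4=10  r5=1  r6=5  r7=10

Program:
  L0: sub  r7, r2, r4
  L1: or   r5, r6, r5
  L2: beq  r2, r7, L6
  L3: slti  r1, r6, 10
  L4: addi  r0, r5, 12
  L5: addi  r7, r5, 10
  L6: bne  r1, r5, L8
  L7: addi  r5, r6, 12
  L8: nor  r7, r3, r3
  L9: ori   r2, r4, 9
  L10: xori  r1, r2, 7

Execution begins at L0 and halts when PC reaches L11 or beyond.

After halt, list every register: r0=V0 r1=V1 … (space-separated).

[0] sub  r7, r2, r4  →  {r0:0, r1:10, r2:12, r3:0, r4:10, r5:1, r6:5, r7:2}
[1] or   r5, r6, r5  →  {r0:0, r1:10, r2:12, r3:0, r4:10, r5:5, r6:5, r7:2}
[2] beq  r2, r7, L6  →  {r0:0, r1:10, r2:12, r3:0, r4:10, r5:5, r6:5, r7:2}  ⟨branch fallthrough⟩
[3] slti  r1, r6, 10  →  {r0:0, r1:1, r2:12, r3:0, r4:10, r5:5, r6:5, r7:2}
[4] addi  r0, r5, 12  →  {r0:0, r1:1, r2:12, r3:0, r4:10, r5:5, r6:5, r7:2}
[5] addi  r7, r5, 10  →  {r0:0, r1:1, r2:12, r3:0, r4:10, r5:5, r6:5, r7:15}
[6] bne  r1, r5, L8  →  {r0:0, r1:1, r2:12, r3:0, r4:10, r5:5, r6:5, r7:15}  ⟨branch taken⟩
[7] addi  r5, r6, 12  →  {r0:0, r1:1, r2:12, r3:0, r4:10, r5:17, r6:5, r7:15}
[8] nor  r7, r3, r3  →  {r0:0, r1:1, r2:12, r3:0, r4:10, r5:17, r6:5, r7:65535}
[9] ori   r2, r4, 9  →  {r0:0, r1:1, r2:11, r3:0, r4:10, r5:17, r6:5, r7:65535}
[10] xori  r1, r2, 7  →  {r0:0, r1:12, r2:11, r3:0, r4:10, r5:17, r6:5, r7:65535}

r0=0 r1=12 r2=11 r3=0 r4=10 r5=17 r6=5 r7=65535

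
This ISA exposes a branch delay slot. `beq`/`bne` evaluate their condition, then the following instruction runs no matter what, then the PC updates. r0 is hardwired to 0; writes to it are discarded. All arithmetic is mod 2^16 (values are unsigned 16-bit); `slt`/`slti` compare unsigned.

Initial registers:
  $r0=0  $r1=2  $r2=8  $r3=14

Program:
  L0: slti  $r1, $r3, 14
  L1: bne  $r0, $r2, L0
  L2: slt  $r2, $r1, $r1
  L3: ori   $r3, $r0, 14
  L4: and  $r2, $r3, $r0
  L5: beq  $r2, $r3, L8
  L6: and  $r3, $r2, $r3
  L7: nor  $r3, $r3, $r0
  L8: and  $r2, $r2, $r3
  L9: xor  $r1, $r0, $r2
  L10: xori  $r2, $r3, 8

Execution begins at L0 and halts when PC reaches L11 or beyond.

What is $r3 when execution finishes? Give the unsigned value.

PC=0  slti  $r1, $r3, 14     | $r0=0 $r1=0 $r2=8 $r3=14
PC=1  bne  $r0, $r2, L0      | $r0=0 $r1=0 $r2=8 $r3=14  [TAKEN]
PC=2  slt  $r2, $r1, $r1     | $r0=0 $r1=0 $r2=0 $r3=14
PC=0  slti  $r1, $r3, 14     | $r0=0 $r1=0 $r2=0 $r3=14
PC=1  bne  $r0, $r2, L0      | $r0=0 $r1=0 $r2=0 $r3=14  [not taken]
PC=2  slt  $r2, $r1, $r1     | $r0=0 $r1=0 $r2=0 $r3=14
PC=3  ori   $r3, $r0, 14     | $r0=0 $r1=0 $r2=0 $r3=14
PC=4  and  $r2, $r3, $r0     | $r0=0 $r1=0 $r2=0 $r3=14
PC=5  beq  $r2, $r3, L8      | $r0=0 $r1=0 $r2=0 $r3=14  [not taken]
PC=6  and  $r3, $r2, $r3     | $r0=0 $r1=0 $r2=0 $r3=0
PC=7  nor  $r3, $r3, $r0     | $r0=0 $r1=0 $r2=0 $r3=65535
PC=8  and  $r2, $r2, $r3     | $r0=0 $r1=0 $r2=0 $r3=65535
PC=9  xor  $r1, $r0, $r2     | $r0=0 $r1=0 $r2=0 $r3=65535
PC=10 xori  $r2, $r3, 8      | $r0=0 $r1=0 $r2=65527 $r3=65535

65535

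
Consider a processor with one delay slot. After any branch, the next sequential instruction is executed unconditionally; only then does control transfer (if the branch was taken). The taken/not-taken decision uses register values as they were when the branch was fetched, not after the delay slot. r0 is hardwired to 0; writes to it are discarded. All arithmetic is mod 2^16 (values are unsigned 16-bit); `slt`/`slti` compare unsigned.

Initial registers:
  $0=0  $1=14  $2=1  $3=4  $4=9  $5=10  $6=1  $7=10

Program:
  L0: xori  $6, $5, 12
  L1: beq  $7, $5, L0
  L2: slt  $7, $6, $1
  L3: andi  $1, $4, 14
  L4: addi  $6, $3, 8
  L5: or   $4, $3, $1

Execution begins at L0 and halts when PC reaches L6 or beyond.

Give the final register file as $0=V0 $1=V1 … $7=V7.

[0] xori  $6, $5, 12  →  {$0:0, $1:14, $2:1, $3:4, $4:9, $5:10, $6:6, $7:10}
[1] beq  $7, $5, L0  →  {$0:0, $1:14, $2:1, $3:4, $4:9, $5:10, $6:6, $7:10}  ⟨branch taken⟩
[2] slt  $7, $6, $1  →  {$0:0, $1:14, $2:1, $3:4, $4:9, $5:10, $6:6, $7:1}
[0] xori  $6, $5, 12  →  {$0:0, $1:14, $2:1, $3:4, $4:9, $5:10, $6:6, $7:1}
[1] beq  $7, $5, L0  →  {$0:0, $1:14, $2:1, $3:4, $4:9, $5:10, $6:6, $7:1}  ⟨branch fallthrough⟩
[2] slt  $7, $6, $1  →  {$0:0, $1:14, $2:1, $3:4, $4:9, $5:10, $6:6, $7:1}
[3] andi  $1, $4, 14  →  {$0:0, $1:8, $2:1, $3:4, $4:9, $5:10, $6:6, $7:1}
[4] addi  $6, $3, 8  →  {$0:0, $1:8, $2:1, $3:4, $4:9, $5:10, $6:12, $7:1}
[5] or   $4, $3, $1  →  {$0:0, $1:8, $2:1, $3:4, $4:12, $5:10, $6:12, $7:1}

$0=0 $1=8 $2=1 $3=4 $4=12 $5=10 $6=12 $7=1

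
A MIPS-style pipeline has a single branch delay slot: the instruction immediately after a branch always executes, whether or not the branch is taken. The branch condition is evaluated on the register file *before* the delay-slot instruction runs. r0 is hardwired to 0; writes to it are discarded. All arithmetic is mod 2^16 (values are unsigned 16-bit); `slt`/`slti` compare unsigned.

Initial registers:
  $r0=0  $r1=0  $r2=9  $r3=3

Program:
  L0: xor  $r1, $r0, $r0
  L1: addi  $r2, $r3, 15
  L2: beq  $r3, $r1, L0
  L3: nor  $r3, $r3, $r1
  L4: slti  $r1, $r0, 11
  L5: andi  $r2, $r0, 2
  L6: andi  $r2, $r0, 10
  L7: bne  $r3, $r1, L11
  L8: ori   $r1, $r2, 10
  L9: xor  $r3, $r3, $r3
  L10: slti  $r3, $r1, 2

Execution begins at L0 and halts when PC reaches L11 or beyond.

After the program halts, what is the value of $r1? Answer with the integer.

#0 xor  $r1, $r0, $r0 ; 0/0/9/3
#1 addi  $r2, $r3, 15 ; 0/0/18/3
#2 beq  $r3, $r1, L0 ; 0/0/18/3 ; →fallthru
#3 nor  $r3, $r3, $r1 ; 0/0/18/65532
#4 slti  $r1, $r0, 11 ; 0/1/18/65532
#5 andi  $r2, $r0, 2 ; 0/1/0/65532
#6 andi  $r2, $r0, 10 ; 0/1/0/65532
#7 bne  $r3, $r1, L11 ; 0/1/0/65532 ; →target
#8 ori   $r1, $r2, 10 ; 0/10/0/65532

10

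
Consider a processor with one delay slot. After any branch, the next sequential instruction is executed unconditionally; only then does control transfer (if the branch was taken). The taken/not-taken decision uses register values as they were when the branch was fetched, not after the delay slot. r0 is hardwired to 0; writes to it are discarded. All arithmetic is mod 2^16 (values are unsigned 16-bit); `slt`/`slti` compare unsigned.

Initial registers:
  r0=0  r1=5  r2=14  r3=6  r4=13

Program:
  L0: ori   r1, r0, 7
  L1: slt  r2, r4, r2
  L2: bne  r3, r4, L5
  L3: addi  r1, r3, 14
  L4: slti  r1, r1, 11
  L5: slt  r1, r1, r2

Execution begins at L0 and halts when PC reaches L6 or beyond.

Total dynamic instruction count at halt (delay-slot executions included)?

5

  step pc=0: ori   r1, r0, 7  regs=(0,7,14,6,13)
  step pc=1: slt  r2, r4, r2  regs=(0,7,1,6,13)
  step pc=2: bne  r3, r4, L5  cond=T  regs=(0,7,1,6,13)
  step pc=3: addi  r1, r3, 14  regs=(0,20,1,6,13)
  step pc=5: slt  r1, r1, r2  regs=(0,0,1,6,13)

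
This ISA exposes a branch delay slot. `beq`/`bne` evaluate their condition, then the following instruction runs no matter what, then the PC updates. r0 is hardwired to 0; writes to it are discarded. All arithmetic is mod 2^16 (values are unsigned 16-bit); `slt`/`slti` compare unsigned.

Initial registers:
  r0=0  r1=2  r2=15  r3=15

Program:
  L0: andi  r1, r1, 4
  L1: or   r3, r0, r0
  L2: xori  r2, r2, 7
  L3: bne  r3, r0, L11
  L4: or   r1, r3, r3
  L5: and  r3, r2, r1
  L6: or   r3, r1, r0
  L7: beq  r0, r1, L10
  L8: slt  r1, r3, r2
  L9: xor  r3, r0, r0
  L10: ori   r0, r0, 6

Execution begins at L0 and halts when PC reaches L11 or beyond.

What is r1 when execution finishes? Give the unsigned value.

[0] andi  r1, r1, 4  →  {r0:0, r1:0, r2:15, r3:15}
[1] or   r3, r0, r0  →  {r0:0, r1:0, r2:15, r3:0}
[2] xori  r2, r2, 7  →  {r0:0, r1:0, r2:8, r3:0}
[3] bne  r3, r0, L11  →  {r0:0, r1:0, r2:8, r3:0}  ⟨branch fallthrough⟩
[4] or   r1, r3, r3  →  {r0:0, r1:0, r2:8, r3:0}
[5] and  r3, r2, r1  →  {r0:0, r1:0, r2:8, r3:0}
[6] or   r3, r1, r0  →  {r0:0, r1:0, r2:8, r3:0}
[7] beq  r0, r1, L10  →  {r0:0, r1:0, r2:8, r3:0}  ⟨branch taken⟩
[8] slt  r1, r3, r2  →  {r0:0, r1:1, r2:8, r3:0}
[10] ori   r0, r0, 6  →  {r0:0, r1:1, r2:8, r3:0}

1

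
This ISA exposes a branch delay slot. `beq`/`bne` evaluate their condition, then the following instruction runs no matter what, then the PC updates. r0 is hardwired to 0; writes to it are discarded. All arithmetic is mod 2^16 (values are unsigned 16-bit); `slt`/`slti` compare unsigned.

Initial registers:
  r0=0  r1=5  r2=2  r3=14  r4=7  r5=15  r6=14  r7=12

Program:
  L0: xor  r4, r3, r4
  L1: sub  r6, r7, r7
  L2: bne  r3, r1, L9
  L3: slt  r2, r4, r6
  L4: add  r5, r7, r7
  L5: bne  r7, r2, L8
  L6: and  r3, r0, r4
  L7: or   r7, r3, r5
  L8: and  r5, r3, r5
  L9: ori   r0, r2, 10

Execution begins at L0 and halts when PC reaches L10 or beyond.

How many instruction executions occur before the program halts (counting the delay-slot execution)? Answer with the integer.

5

#0 xor  r4, r3, r4 ; 0/5/2/14/9/15/14/12
#1 sub  r6, r7, r7 ; 0/5/2/14/9/15/0/12
#2 bne  r3, r1, L9 ; 0/5/2/14/9/15/0/12 ; →target
#3 slt  r2, r4, r6 ; 0/5/0/14/9/15/0/12
#9 ori   r0, r2, 10 ; 0/5/0/14/9/15/0/12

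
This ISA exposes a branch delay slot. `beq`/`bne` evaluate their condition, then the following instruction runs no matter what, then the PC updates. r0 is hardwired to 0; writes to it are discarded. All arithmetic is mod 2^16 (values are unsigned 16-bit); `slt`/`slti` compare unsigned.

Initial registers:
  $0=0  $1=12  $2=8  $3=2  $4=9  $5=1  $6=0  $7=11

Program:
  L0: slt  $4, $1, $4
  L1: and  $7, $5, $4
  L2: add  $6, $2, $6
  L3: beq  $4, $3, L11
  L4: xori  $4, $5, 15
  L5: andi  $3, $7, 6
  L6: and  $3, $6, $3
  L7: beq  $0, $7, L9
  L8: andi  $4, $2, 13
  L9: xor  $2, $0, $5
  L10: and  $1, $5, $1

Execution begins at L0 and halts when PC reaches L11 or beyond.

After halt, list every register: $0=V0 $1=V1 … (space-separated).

$0=0 $1=0 $2=1 $3=0 $4=8 $5=1 $6=8 $7=0

PC=0  slt  $4, $1, $4        | $0=0 $1=12 $2=8 $3=2 $4=0 $5=1 $6=0 $7=11
PC=1  and  $7, $5, $4        | $0=0 $1=12 $2=8 $3=2 $4=0 $5=1 $6=0 $7=0
PC=2  add  $6, $2, $6        | $0=0 $1=12 $2=8 $3=2 $4=0 $5=1 $6=8 $7=0
PC=3  beq  $4, $3, L11       | $0=0 $1=12 $2=8 $3=2 $4=0 $5=1 $6=8 $7=0  [not taken]
PC=4  xori  $4, $5, 15       | $0=0 $1=12 $2=8 $3=2 $4=14 $5=1 $6=8 $7=0
PC=5  andi  $3, $7, 6        | $0=0 $1=12 $2=8 $3=0 $4=14 $5=1 $6=8 $7=0
PC=6  and  $3, $6, $3        | $0=0 $1=12 $2=8 $3=0 $4=14 $5=1 $6=8 $7=0
PC=7  beq  $0, $7, L9        | $0=0 $1=12 $2=8 $3=0 $4=14 $5=1 $6=8 $7=0  [TAKEN]
PC=8  andi  $4, $2, 13       | $0=0 $1=12 $2=8 $3=0 $4=8 $5=1 $6=8 $7=0
PC=9  xor  $2, $0, $5        | $0=0 $1=12 $2=1 $3=0 $4=8 $5=1 $6=8 $7=0
PC=10 and  $1, $5, $1        | $0=0 $1=0 $2=1 $3=0 $4=8 $5=1 $6=8 $7=0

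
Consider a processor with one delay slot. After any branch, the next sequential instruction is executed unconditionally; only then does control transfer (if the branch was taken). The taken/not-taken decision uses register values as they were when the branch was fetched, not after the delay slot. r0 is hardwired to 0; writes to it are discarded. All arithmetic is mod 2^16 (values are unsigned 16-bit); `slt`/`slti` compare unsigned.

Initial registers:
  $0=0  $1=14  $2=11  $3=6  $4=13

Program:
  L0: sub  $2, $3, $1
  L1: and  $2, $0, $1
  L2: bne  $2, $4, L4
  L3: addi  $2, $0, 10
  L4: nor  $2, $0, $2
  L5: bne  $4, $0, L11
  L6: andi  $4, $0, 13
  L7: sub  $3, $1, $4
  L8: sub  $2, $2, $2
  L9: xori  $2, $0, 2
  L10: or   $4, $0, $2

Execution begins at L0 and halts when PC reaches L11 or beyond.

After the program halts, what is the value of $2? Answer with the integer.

#0 sub  $2, $3, $1 ; 0/14/65528/6/13
#1 and  $2, $0, $1 ; 0/14/0/6/13
#2 bne  $2, $4, L4 ; 0/14/0/6/13 ; →target
#3 addi  $2, $0, 10 ; 0/14/10/6/13
#4 nor  $2, $0, $2 ; 0/14/65525/6/13
#5 bne  $4, $0, L11 ; 0/14/65525/6/13 ; →target
#6 andi  $4, $0, 13 ; 0/14/65525/6/0

65525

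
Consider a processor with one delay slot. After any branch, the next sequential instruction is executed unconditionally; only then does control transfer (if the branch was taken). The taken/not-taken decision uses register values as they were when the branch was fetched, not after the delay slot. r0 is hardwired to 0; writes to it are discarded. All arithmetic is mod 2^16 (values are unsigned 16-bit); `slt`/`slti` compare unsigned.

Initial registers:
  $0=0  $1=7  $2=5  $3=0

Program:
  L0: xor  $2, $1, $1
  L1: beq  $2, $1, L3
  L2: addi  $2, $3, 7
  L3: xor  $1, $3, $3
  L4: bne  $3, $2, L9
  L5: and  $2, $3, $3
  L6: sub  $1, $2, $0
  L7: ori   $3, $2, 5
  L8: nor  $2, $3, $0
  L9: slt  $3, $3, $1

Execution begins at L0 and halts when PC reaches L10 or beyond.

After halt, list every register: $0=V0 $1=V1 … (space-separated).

$0=0 $1=0 $2=0 $3=0

#0 xor  $2, $1, $1 ; 0/7/0/0
#1 beq  $2, $1, L3 ; 0/7/0/0 ; →fallthru
#2 addi  $2, $3, 7 ; 0/7/7/0
#3 xor  $1, $3, $3 ; 0/0/7/0
#4 bne  $3, $2, L9 ; 0/0/7/0 ; →target
#5 and  $2, $3, $3 ; 0/0/0/0
#9 slt  $3, $3, $1 ; 0/0/0/0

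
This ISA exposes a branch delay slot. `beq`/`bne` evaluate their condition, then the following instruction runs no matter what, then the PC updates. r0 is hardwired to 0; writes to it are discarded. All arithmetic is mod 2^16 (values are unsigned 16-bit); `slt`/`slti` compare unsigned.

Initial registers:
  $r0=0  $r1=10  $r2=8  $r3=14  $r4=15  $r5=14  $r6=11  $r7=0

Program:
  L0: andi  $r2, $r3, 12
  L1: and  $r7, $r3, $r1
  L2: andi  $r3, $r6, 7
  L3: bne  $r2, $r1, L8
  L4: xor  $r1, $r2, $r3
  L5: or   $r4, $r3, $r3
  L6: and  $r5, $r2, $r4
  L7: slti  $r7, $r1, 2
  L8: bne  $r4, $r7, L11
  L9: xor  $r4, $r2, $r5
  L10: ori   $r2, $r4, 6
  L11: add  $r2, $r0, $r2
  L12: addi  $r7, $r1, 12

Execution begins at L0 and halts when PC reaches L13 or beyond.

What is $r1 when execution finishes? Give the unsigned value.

[0] andi  $r2, $r3, 12  →  {$r0:0, $r1:10, $r2:12, $r3:14, $r4:15, $r5:14, $r6:11, $r7:0}
[1] and  $r7, $r3, $r1  →  {$r0:0, $r1:10, $r2:12, $r3:14, $r4:15, $r5:14, $r6:11, $r7:10}
[2] andi  $r3, $r6, 7  →  {$r0:0, $r1:10, $r2:12, $r3:3, $r4:15, $r5:14, $r6:11, $r7:10}
[3] bne  $r2, $r1, L8  →  {$r0:0, $r1:10, $r2:12, $r3:3, $r4:15, $r5:14, $r6:11, $r7:10}  ⟨branch taken⟩
[4] xor  $r1, $r2, $r3  →  {$r0:0, $r1:15, $r2:12, $r3:3, $r4:15, $r5:14, $r6:11, $r7:10}
[8] bne  $r4, $r7, L11  →  {$r0:0, $r1:15, $r2:12, $r3:3, $r4:15, $r5:14, $r6:11, $r7:10}  ⟨branch taken⟩
[9] xor  $r4, $r2, $r5  →  {$r0:0, $r1:15, $r2:12, $r3:3, $r4:2, $r5:14, $r6:11, $r7:10}
[11] add  $r2, $r0, $r2  →  {$r0:0, $r1:15, $r2:12, $r3:3, $r4:2, $r5:14, $r6:11, $r7:10}
[12] addi  $r7, $r1, 12  →  {$r0:0, $r1:15, $r2:12, $r3:3, $r4:2, $r5:14, $r6:11, $r7:27}

15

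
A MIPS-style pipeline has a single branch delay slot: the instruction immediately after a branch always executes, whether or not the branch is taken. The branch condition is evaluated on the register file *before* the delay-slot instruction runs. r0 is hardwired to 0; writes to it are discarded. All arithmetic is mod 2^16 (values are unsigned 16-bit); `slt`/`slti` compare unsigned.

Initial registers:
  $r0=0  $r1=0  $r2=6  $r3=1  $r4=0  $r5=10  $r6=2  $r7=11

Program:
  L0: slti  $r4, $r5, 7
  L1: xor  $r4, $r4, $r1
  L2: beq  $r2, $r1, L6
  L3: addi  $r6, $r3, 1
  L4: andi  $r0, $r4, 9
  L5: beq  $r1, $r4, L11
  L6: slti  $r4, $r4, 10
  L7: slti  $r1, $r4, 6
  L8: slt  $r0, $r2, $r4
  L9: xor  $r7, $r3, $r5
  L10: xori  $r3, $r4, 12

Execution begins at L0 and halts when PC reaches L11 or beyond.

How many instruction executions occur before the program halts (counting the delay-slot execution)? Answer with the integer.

7

PC=0  slti  $r4, $r5, 7      | $r0=0 $r1=0 $r2=6 $r3=1 $r4=0 $r5=10 $r6=2 $r7=11
PC=1  xor  $r4, $r4, $r1     | $r0=0 $r1=0 $r2=6 $r3=1 $r4=0 $r5=10 $r6=2 $r7=11
PC=2  beq  $r2, $r1, L6      | $r0=0 $r1=0 $r2=6 $r3=1 $r4=0 $r5=10 $r6=2 $r7=11  [not taken]
PC=3  addi  $r6, $r3, 1      | $r0=0 $r1=0 $r2=6 $r3=1 $r4=0 $r5=10 $r6=2 $r7=11
PC=4  andi  $r0, $r4, 9      | $r0=0 $r1=0 $r2=6 $r3=1 $r4=0 $r5=10 $r6=2 $r7=11
PC=5  beq  $r1, $r4, L11     | $r0=0 $r1=0 $r2=6 $r3=1 $r4=0 $r5=10 $r6=2 $r7=11  [TAKEN]
PC=6  slti  $r4, $r4, 10     | $r0=0 $r1=0 $r2=6 $r3=1 $r4=1 $r5=10 $r6=2 $r7=11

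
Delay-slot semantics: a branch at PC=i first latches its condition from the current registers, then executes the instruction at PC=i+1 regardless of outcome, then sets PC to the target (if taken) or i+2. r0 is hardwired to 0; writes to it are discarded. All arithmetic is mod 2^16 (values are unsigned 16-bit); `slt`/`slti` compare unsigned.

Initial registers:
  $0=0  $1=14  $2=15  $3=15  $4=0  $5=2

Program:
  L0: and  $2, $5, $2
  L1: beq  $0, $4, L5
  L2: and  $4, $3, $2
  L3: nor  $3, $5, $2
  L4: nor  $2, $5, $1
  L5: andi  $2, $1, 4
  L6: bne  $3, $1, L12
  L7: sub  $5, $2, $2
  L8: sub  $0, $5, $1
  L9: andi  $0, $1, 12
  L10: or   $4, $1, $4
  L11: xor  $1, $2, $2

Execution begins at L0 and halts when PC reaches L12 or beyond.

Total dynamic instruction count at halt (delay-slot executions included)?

PC=0  and  $2, $5, $2        | $0=0 $1=14 $2=2 $3=15 $4=0 $5=2
PC=1  beq  $0, $4, L5        | $0=0 $1=14 $2=2 $3=15 $4=0 $5=2  [TAKEN]
PC=2  and  $4, $3, $2        | $0=0 $1=14 $2=2 $3=15 $4=2 $5=2
PC=5  andi  $2, $1, 4        | $0=0 $1=14 $2=4 $3=15 $4=2 $5=2
PC=6  bne  $3, $1, L12       | $0=0 $1=14 $2=4 $3=15 $4=2 $5=2  [TAKEN]
PC=7  sub  $5, $2, $2        | $0=0 $1=14 $2=4 $3=15 $4=2 $5=0

6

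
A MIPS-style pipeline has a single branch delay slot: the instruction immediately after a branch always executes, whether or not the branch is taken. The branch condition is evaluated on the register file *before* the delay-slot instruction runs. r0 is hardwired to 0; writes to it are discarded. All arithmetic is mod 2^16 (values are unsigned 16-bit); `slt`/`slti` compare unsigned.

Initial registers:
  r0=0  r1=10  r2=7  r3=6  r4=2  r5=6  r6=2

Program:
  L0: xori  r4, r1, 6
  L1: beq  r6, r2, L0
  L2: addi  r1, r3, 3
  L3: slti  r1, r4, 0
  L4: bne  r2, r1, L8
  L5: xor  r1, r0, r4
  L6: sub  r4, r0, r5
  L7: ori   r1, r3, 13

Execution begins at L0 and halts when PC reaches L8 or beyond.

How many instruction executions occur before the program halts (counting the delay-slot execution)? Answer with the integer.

[0] xori  r4, r1, 6  →  {r0:0, r1:10, r2:7, r3:6, r4:12, r5:6, r6:2}
[1] beq  r6, r2, L0  →  {r0:0, r1:10, r2:7, r3:6, r4:12, r5:6, r6:2}  ⟨branch fallthrough⟩
[2] addi  r1, r3, 3  →  {r0:0, r1:9, r2:7, r3:6, r4:12, r5:6, r6:2}
[3] slti  r1, r4, 0  →  {r0:0, r1:0, r2:7, r3:6, r4:12, r5:6, r6:2}
[4] bne  r2, r1, L8  →  {r0:0, r1:0, r2:7, r3:6, r4:12, r5:6, r6:2}  ⟨branch taken⟩
[5] xor  r1, r0, r4  →  {r0:0, r1:12, r2:7, r3:6, r4:12, r5:6, r6:2}

6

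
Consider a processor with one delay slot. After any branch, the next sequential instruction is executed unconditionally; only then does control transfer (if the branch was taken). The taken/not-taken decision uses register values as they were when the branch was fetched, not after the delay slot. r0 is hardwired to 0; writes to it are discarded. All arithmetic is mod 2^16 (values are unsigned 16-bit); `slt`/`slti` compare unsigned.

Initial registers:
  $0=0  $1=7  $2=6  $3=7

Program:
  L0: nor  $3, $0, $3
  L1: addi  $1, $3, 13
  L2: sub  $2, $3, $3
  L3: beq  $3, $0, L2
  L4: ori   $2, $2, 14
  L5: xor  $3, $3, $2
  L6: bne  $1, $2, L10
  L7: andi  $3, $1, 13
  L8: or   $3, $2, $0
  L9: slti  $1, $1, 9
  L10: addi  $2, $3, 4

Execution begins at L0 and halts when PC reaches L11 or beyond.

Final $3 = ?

5

PC=0  nor  $3, $0, $3        | $0=0 $1=7 $2=6 $3=65528
PC=1  addi  $1, $3, 13       | $0=0 $1=5 $2=6 $3=65528
PC=2  sub  $2, $3, $3        | $0=0 $1=5 $2=0 $3=65528
PC=3  beq  $3, $0, L2        | $0=0 $1=5 $2=0 $3=65528  [not taken]
PC=4  ori   $2, $2, 14       | $0=0 $1=5 $2=14 $3=65528
PC=5  xor  $3, $3, $2        | $0=0 $1=5 $2=14 $3=65526
PC=6  bne  $1, $2, L10       | $0=0 $1=5 $2=14 $3=65526  [TAKEN]
PC=7  andi  $3, $1, 13       | $0=0 $1=5 $2=14 $3=5
PC=10 addi  $2, $3, 4        | $0=0 $1=5 $2=9 $3=5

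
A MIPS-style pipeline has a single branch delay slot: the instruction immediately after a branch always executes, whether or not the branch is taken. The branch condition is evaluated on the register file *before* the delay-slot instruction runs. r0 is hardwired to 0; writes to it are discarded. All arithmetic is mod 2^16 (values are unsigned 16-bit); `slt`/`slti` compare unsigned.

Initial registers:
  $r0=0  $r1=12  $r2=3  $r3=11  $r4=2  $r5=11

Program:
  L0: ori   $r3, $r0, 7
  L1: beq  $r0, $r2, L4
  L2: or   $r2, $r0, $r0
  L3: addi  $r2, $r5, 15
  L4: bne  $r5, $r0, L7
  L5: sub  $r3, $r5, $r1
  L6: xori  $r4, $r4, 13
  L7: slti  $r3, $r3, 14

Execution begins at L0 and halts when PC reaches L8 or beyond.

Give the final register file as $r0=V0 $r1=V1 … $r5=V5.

$r0=0 $r1=12 $r2=26 $r3=0 $r4=2 $r5=11

  step pc=0: ori   $r3, $r0, 7  regs=(0,12,3,7,2,11)
  step pc=1: beq  $r0, $r2, L4  cond=F  regs=(0,12,3,7,2,11)
  step pc=2: or   $r2, $r0, $r0  regs=(0,12,0,7,2,11)
  step pc=3: addi  $r2, $r5, 15  regs=(0,12,26,7,2,11)
  step pc=4: bne  $r5, $r0, L7  cond=T  regs=(0,12,26,7,2,11)
  step pc=5: sub  $r3, $r5, $r1  regs=(0,12,26,65535,2,11)
  step pc=7: slti  $r3, $r3, 14  regs=(0,12,26,0,2,11)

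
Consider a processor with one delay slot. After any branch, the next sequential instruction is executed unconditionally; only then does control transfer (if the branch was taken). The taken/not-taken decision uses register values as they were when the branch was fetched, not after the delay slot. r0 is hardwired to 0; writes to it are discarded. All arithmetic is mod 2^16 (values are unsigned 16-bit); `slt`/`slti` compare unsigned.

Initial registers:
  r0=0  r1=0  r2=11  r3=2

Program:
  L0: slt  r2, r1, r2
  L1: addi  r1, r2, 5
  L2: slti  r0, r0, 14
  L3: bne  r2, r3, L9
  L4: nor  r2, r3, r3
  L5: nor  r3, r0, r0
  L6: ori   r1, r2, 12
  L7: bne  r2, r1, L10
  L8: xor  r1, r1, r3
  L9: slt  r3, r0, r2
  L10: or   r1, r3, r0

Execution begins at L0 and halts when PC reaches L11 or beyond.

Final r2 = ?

65533

#0 slt  r2, r1, r2 ; 0/0/1/2
#1 addi  r1, r2, 5 ; 0/6/1/2
#2 slti  r0, r0, 14 ; 0/6/1/2
#3 bne  r2, r3, L9 ; 0/6/1/2 ; →target
#4 nor  r2, r3, r3 ; 0/6/65533/2
#9 slt  r3, r0, r2 ; 0/6/65533/1
#10 or   r1, r3, r0 ; 0/1/65533/1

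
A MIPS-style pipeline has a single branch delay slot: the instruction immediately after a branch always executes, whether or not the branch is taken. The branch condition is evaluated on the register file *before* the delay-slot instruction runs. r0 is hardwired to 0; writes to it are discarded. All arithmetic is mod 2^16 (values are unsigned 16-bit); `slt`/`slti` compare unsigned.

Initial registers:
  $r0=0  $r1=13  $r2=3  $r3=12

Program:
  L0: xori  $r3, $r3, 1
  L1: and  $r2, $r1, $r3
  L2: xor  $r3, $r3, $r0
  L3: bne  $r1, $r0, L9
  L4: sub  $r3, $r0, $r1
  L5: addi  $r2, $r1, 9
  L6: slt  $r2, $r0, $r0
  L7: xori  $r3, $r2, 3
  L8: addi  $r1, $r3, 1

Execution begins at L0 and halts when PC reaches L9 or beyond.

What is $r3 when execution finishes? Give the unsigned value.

65523

[0] xori  $r3, $r3, 1  →  {$r0:0, $r1:13, $r2:3, $r3:13}
[1] and  $r2, $r1, $r3  →  {$r0:0, $r1:13, $r2:13, $r3:13}
[2] xor  $r3, $r3, $r0  →  {$r0:0, $r1:13, $r2:13, $r3:13}
[3] bne  $r1, $r0, L9  →  {$r0:0, $r1:13, $r2:13, $r3:13}  ⟨branch taken⟩
[4] sub  $r3, $r0, $r1  →  {$r0:0, $r1:13, $r2:13, $r3:65523}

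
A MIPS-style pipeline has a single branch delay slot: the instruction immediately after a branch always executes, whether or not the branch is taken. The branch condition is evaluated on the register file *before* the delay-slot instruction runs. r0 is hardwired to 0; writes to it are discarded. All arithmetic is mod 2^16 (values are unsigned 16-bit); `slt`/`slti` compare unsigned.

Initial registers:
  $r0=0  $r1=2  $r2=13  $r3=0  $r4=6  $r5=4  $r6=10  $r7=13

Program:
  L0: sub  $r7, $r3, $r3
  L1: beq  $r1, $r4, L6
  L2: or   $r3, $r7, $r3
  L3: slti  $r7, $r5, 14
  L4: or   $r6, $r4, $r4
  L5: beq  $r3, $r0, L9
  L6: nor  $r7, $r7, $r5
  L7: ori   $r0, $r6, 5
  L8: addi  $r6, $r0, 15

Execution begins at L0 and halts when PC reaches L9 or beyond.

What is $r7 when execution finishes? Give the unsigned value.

[0] sub  $r7, $r3, $r3  →  {$r0:0, $r1:2, $r2:13, $r3:0, $r4:6, $r5:4, $r6:10, $r7:0}
[1] beq  $r1, $r4, L6  →  {$r0:0, $r1:2, $r2:13, $r3:0, $r4:6, $r5:4, $r6:10, $r7:0}  ⟨branch fallthrough⟩
[2] or   $r3, $r7, $r3  →  {$r0:0, $r1:2, $r2:13, $r3:0, $r4:6, $r5:4, $r6:10, $r7:0}
[3] slti  $r7, $r5, 14  →  {$r0:0, $r1:2, $r2:13, $r3:0, $r4:6, $r5:4, $r6:10, $r7:1}
[4] or   $r6, $r4, $r4  →  {$r0:0, $r1:2, $r2:13, $r3:0, $r4:6, $r5:4, $r6:6, $r7:1}
[5] beq  $r3, $r0, L9  →  {$r0:0, $r1:2, $r2:13, $r3:0, $r4:6, $r5:4, $r6:6, $r7:1}  ⟨branch taken⟩
[6] nor  $r7, $r7, $r5  →  {$r0:0, $r1:2, $r2:13, $r3:0, $r4:6, $r5:4, $r6:6, $r7:65530}

65530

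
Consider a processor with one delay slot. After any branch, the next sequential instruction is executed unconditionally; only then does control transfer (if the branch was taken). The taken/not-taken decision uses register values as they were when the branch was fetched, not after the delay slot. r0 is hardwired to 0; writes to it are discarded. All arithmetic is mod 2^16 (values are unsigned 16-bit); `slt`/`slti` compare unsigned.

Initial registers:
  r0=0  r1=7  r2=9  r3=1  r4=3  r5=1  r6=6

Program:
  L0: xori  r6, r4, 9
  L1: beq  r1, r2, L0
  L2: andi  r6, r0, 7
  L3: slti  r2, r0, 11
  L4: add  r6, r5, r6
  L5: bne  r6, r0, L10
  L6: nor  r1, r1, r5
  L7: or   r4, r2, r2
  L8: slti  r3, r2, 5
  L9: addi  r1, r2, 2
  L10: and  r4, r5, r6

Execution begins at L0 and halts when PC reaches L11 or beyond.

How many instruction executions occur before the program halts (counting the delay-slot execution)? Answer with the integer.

PC=0  xori  r6, r4, 9        | r0=0 r1=7 r2=9 r3=1 r4=3 r5=1 r6=10
PC=1  beq  r1, r2, L0        | r0=0 r1=7 r2=9 r3=1 r4=3 r5=1 r6=10  [not taken]
PC=2  andi  r6, r0, 7        | r0=0 r1=7 r2=9 r3=1 r4=3 r5=1 r6=0
PC=3  slti  r2, r0, 11       | r0=0 r1=7 r2=1 r3=1 r4=3 r5=1 r6=0
PC=4  add  r6, r5, r6        | r0=0 r1=7 r2=1 r3=1 r4=3 r5=1 r6=1
PC=5  bne  r6, r0, L10       | r0=0 r1=7 r2=1 r3=1 r4=3 r5=1 r6=1  [TAKEN]
PC=6  nor  r1, r1, r5        | r0=0 r1=65528 r2=1 r3=1 r4=3 r5=1 r6=1
PC=10 and  r4, r5, r6        | r0=0 r1=65528 r2=1 r3=1 r4=1 r5=1 r6=1

8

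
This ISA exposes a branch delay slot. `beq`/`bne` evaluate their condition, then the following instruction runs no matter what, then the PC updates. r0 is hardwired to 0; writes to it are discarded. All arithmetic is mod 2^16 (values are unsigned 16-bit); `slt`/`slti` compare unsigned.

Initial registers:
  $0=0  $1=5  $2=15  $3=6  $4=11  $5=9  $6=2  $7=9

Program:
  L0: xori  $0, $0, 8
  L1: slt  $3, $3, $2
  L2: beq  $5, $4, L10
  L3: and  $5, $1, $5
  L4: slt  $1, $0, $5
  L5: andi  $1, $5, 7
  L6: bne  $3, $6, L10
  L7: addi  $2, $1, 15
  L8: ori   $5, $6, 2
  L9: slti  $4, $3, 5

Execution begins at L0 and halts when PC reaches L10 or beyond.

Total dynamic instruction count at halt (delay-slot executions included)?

PC=0  xori  $0, $0, 8        | $0=0 $1=5 $2=15 $3=6 $4=11 $5=9 $6=2 $7=9
PC=1  slt  $3, $3, $2        | $0=0 $1=5 $2=15 $3=1 $4=11 $5=9 $6=2 $7=9
PC=2  beq  $5, $4, L10       | $0=0 $1=5 $2=15 $3=1 $4=11 $5=9 $6=2 $7=9  [not taken]
PC=3  and  $5, $1, $5        | $0=0 $1=5 $2=15 $3=1 $4=11 $5=1 $6=2 $7=9
PC=4  slt  $1, $0, $5        | $0=0 $1=1 $2=15 $3=1 $4=11 $5=1 $6=2 $7=9
PC=5  andi  $1, $5, 7        | $0=0 $1=1 $2=15 $3=1 $4=11 $5=1 $6=2 $7=9
PC=6  bne  $3, $6, L10       | $0=0 $1=1 $2=15 $3=1 $4=11 $5=1 $6=2 $7=9  [TAKEN]
PC=7  addi  $2, $1, 15       | $0=0 $1=1 $2=16 $3=1 $4=11 $5=1 $6=2 $7=9

8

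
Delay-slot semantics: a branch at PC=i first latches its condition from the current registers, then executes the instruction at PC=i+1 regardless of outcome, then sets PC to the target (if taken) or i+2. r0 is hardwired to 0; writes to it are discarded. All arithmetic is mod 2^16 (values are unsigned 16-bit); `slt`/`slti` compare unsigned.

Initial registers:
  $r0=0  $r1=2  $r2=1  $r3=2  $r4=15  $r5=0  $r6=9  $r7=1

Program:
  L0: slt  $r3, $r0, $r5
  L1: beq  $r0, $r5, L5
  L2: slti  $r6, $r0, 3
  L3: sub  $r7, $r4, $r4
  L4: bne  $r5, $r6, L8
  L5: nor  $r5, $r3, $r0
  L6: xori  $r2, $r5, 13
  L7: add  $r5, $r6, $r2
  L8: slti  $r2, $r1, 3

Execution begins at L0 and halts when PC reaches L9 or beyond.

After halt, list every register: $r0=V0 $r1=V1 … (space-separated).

#0 slt  $r3, $r0, $r5 ; 0/2/1/0/15/0/9/1
#1 beq  $r0, $r5, L5 ; 0/2/1/0/15/0/9/1 ; →target
#2 slti  $r6, $r0, 3 ; 0/2/1/0/15/0/1/1
#5 nor  $r5, $r3, $r0 ; 0/2/1/0/15/65535/1/1
#6 xori  $r2, $r5, 13 ; 0/2/65522/0/15/65535/1/1
#7 add  $r5, $r6, $r2 ; 0/2/65522/0/15/65523/1/1
#8 slti  $r2, $r1, 3 ; 0/2/1/0/15/65523/1/1

$r0=0 $r1=2 $r2=1 $r3=0 $r4=15 $r5=65523 $r6=1 $r7=1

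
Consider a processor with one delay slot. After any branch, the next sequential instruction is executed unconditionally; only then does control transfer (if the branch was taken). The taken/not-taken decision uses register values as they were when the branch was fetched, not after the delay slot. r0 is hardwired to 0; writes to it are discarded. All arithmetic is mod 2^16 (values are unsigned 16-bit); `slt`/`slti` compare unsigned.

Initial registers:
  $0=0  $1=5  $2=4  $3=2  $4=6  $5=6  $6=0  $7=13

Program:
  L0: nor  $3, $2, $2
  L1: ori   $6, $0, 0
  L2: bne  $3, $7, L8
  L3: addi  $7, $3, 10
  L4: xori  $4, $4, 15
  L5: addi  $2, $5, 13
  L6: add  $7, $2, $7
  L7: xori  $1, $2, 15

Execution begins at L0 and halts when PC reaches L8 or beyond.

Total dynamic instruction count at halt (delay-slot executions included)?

  step pc=0: nor  $3, $2, $2  regs=(0,5,4,65531,6,6,0,13)
  step pc=1: ori   $6, $0, 0  regs=(0,5,4,65531,6,6,0,13)
  step pc=2: bne  $3, $7, L8  cond=T  regs=(0,5,4,65531,6,6,0,13)
  step pc=3: addi  $7, $3, 10  regs=(0,5,4,65531,6,6,0,5)

4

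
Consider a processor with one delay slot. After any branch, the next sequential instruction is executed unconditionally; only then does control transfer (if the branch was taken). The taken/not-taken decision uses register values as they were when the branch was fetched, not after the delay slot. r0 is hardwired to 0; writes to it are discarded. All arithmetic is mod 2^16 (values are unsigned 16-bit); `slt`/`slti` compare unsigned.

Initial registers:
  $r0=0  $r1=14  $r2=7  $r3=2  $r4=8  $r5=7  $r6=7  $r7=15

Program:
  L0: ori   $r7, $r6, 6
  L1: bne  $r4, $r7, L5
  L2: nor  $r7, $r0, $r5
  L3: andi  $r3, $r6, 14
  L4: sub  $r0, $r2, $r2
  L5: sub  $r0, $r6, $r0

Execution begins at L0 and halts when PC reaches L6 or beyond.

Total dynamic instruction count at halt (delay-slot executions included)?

4

#0 ori   $r7, $r6, 6 ; 0/14/7/2/8/7/7/7
#1 bne  $r4, $r7, L5 ; 0/14/7/2/8/7/7/7 ; →target
#2 nor  $r7, $r0, $r5 ; 0/14/7/2/8/7/7/65528
#5 sub  $r0, $r6, $r0 ; 0/14/7/2/8/7/7/65528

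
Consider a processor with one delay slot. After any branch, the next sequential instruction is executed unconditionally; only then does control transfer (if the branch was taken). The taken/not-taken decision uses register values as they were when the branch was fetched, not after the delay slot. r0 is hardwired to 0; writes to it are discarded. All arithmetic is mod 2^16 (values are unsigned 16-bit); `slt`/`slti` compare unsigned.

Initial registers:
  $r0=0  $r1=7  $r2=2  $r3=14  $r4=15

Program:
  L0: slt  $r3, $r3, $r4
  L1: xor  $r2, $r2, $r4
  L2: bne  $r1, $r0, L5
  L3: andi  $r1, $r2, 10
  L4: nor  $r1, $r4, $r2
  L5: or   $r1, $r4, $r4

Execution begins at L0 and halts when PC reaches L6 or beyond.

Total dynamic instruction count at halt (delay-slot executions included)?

[0] slt  $r3, $r3, $r4  →  {$r0:0, $r1:7, $r2:2, $r3:1, $r4:15}
[1] xor  $r2, $r2, $r4  →  {$r0:0, $r1:7, $r2:13, $r3:1, $r4:15}
[2] bne  $r1, $r0, L5  →  {$r0:0, $r1:7, $r2:13, $r3:1, $r4:15}  ⟨branch taken⟩
[3] andi  $r1, $r2, 10  →  {$r0:0, $r1:8, $r2:13, $r3:1, $r4:15}
[5] or   $r1, $r4, $r4  →  {$r0:0, $r1:15, $r2:13, $r3:1, $r4:15}

5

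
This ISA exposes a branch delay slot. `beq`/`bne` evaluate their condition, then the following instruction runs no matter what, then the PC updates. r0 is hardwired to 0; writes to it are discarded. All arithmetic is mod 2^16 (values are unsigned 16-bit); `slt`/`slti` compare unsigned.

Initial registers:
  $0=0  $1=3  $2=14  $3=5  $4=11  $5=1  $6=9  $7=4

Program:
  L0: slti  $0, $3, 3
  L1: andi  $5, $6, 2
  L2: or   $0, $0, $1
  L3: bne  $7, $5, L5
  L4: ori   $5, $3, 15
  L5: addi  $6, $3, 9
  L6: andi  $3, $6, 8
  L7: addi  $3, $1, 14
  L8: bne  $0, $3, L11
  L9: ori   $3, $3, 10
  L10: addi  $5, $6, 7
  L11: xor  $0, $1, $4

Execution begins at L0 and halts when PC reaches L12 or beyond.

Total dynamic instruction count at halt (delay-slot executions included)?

[0] slti  $0, $3, 3  →  {$0:0, $1:3, $2:14, $3:5, $4:11, $5:1, $6:9, $7:4}
[1] andi  $5, $6, 2  →  {$0:0, $1:3, $2:14, $3:5, $4:11, $5:0, $6:9, $7:4}
[2] or   $0, $0, $1  →  {$0:0, $1:3, $2:14, $3:5, $4:11, $5:0, $6:9, $7:4}
[3] bne  $7, $5, L5  →  {$0:0, $1:3, $2:14, $3:5, $4:11, $5:0, $6:9, $7:4}  ⟨branch taken⟩
[4] ori   $5, $3, 15  →  {$0:0, $1:3, $2:14, $3:5, $4:11, $5:15, $6:9, $7:4}
[5] addi  $6, $3, 9  →  {$0:0, $1:3, $2:14, $3:5, $4:11, $5:15, $6:14, $7:4}
[6] andi  $3, $6, 8  →  {$0:0, $1:3, $2:14, $3:8, $4:11, $5:15, $6:14, $7:4}
[7] addi  $3, $1, 14  →  {$0:0, $1:3, $2:14, $3:17, $4:11, $5:15, $6:14, $7:4}
[8] bne  $0, $3, L11  →  {$0:0, $1:3, $2:14, $3:17, $4:11, $5:15, $6:14, $7:4}  ⟨branch taken⟩
[9] ori   $3, $3, 10  →  {$0:0, $1:3, $2:14, $3:27, $4:11, $5:15, $6:14, $7:4}
[11] xor  $0, $1, $4  →  {$0:0, $1:3, $2:14, $3:27, $4:11, $5:15, $6:14, $7:4}

11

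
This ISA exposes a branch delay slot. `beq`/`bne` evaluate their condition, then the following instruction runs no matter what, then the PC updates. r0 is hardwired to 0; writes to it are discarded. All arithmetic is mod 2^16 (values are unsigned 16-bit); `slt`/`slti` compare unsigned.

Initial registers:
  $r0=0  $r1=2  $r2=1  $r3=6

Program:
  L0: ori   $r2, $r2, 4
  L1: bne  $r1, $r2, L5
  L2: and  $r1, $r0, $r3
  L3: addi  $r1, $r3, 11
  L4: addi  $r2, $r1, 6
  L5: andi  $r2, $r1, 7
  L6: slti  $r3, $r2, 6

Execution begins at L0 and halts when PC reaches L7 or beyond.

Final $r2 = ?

0

  step pc=0: ori   $r2, $r2, 4  regs=(0,2,5,6)
  step pc=1: bne  $r1, $r2, L5  cond=T  regs=(0,2,5,6)
  step pc=2: and  $r1, $r0, $r3  regs=(0,0,5,6)
  step pc=5: andi  $r2, $r1, 7  regs=(0,0,0,6)
  step pc=6: slti  $r3, $r2, 6  regs=(0,0,0,1)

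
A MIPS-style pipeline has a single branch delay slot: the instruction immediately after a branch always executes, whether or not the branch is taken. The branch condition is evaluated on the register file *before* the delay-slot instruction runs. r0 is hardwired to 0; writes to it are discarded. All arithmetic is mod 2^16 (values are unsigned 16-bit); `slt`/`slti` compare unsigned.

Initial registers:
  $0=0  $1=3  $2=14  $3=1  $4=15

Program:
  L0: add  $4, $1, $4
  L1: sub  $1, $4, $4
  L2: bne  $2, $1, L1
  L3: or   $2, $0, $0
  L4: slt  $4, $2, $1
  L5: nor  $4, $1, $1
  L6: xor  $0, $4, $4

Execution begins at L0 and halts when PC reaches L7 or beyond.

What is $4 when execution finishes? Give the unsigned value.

65535

#0 add  $4, $1, $4 ; 0/3/14/1/18
#1 sub  $1, $4, $4 ; 0/0/14/1/18
#2 bne  $2, $1, L1 ; 0/0/14/1/18 ; →target
#3 or   $2, $0, $0 ; 0/0/0/1/18
#1 sub  $1, $4, $4 ; 0/0/0/1/18
#2 bne  $2, $1, L1 ; 0/0/0/1/18 ; →fallthru
#3 or   $2, $0, $0 ; 0/0/0/1/18
#4 slt  $4, $2, $1 ; 0/0/0/1/0
#5 nor  $4, $1, $1 ; 0/0/0/1/65535
#6 xor  $0, $4, $4 ; 0/0/0/1/65535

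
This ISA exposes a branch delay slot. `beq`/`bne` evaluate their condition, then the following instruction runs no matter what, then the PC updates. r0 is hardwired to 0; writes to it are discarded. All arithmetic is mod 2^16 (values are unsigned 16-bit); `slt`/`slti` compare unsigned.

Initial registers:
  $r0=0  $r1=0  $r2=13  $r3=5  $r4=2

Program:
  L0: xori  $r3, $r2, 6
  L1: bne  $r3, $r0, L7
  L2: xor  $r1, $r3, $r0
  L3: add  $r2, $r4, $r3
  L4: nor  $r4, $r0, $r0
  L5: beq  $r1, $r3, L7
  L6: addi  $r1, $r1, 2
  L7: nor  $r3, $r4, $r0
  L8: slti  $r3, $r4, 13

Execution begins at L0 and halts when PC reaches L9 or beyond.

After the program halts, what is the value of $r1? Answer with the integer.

11

PC=0  xori  $r3, $r2, 6      | $r0=0 $r1=0 $r2=13 $r3=11 $r4=2
PC=1  bne  $r3, $r0, L7      | $r0=0 $r1=0 $r2=13 $r3=11 $r4=2  [TAKEN]
PC=2  xor  $r1, $r3, $r0     | $r0=0 $r1=11 $r2=13 $r3=11 $r4=2
PC=7  nor  $r3, $r4, $r0     | $r0=0 $r1=11 $r2=13 $r3=65533 $r4=2
PC=8  slti  $r3, $r4, 13     | $r0=0 $r1=11 $r2=13 $r3=1 $r4=2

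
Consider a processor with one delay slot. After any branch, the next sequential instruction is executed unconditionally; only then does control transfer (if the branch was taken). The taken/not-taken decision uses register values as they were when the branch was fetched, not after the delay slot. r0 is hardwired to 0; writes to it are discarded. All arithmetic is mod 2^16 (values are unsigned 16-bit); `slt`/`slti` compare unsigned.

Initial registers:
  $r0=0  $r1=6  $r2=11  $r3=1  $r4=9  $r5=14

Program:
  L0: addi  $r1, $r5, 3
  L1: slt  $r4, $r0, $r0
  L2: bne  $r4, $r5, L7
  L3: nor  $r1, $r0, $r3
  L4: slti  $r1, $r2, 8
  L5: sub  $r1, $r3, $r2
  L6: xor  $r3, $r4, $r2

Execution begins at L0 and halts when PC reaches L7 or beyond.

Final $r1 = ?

  step pc=0: addi  $r1, $r5, 3  regs=(0,17,11,1,9,14)
  step pc=1: slt  $r4, $r0, $r0  regs=(0,17,11,1,0,14)
  step pc=2: bne  $r4, $r5, L7  cond=T  regs=(0,17,11,1,0,14)
  step pc=3: nor  $r1, $r0, $r3  regs=(0,65534,11,1,0,14)

65534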